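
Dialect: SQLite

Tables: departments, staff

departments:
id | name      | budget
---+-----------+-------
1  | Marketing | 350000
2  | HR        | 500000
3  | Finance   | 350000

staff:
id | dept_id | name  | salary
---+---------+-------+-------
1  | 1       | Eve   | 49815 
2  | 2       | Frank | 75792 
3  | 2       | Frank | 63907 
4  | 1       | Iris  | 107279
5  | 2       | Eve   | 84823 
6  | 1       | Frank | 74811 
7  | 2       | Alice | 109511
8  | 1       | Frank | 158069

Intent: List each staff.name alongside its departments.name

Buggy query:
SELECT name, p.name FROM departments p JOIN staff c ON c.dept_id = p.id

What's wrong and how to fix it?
Bug: Both tables have a 'name' column; the unqualified reference is ambiguous

Fix: Prefix ambiguous columns with the table alias

Corrected query:
SELECT c.name, p.name FROM departments p JOIN staff c ON c.dept_id = p.id

Result:
name  | name     
------+----------
Eve   | Marketing
Frank | HR       
Frank | HR       
Iris  | Marketing
Eve   | HR       
Frank | Marketing
Alice | HR       
Frank | Marketing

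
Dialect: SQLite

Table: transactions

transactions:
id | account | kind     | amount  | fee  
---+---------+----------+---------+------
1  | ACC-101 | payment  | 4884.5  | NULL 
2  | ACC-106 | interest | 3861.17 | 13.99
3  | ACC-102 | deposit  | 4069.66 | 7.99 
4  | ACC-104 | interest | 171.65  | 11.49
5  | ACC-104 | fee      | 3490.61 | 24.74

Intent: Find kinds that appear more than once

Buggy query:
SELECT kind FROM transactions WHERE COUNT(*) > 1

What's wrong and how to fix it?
Bug: COUNT(*) is an aggregate and cannot be used in WHERE

Fix: Group first, then use HAVING for the count condition

Corrected query:
SELECT kind FROM transactions GROUP BY kind HAVING COUNT(*) > 1

Result:
kind    
--------
interest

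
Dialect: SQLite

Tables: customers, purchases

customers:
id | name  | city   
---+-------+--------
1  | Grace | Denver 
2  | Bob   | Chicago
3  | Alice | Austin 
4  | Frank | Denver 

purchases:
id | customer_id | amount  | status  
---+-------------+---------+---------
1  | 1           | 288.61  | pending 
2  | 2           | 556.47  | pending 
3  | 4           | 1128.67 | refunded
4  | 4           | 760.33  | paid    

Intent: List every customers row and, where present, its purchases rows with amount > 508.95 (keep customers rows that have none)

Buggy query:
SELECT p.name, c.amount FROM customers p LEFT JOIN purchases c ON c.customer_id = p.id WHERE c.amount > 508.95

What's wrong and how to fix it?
Bug: A WHERE condition on the right-hand table after LEFT JOIN drops unmatched parents

Fix: Put 'c.amount > 508.95' in the JOIN's ON clause instead of WHERE

Corrected query:
SELECT p.name, c.amount FROM customers p LEFT JOIN purchases c ON c.customer_id = p.id AND c.amount > 508.95

Result:
name  | amount 
------+--------
Grace | NULL   
Bob   | 556.47 
Alice | NULL   
Frank | 760.33 
Frank | 1128.67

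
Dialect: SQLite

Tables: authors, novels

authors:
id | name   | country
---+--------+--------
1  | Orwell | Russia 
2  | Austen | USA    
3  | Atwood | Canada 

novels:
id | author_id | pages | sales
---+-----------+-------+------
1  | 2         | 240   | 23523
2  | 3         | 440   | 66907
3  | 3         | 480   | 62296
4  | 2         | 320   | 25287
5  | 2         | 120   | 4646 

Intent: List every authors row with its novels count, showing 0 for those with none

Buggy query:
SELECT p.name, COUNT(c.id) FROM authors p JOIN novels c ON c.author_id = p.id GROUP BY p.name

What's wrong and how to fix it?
Bug: An inner join excludes parents with zero children

Fix: Use LEFT JOIN so parents without children still appear (COUNT(c.id) gives 0)

Corrected query:
SELECT p.name, COUNT(c.id) FROM authors p LEFT JOIN novels c ON c.author_id = p.id GROUP BY p.name

Result:
name   | COUNT(c.id)
-------+------------
Atwood | 2          
Austen | 3          
Orwell | 0          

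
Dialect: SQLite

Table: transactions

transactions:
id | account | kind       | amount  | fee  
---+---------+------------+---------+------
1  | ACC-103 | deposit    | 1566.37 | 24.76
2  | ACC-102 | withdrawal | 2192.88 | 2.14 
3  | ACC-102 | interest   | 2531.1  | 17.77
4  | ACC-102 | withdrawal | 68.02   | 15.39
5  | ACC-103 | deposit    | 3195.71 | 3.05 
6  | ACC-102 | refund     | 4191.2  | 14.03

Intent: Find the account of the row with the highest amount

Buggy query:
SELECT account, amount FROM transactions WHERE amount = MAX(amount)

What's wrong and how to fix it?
Bug: MAX(amount) is an aggregate and cannot be used directly in WHERE

Fix: Use a subquery: WHERE amount = (SELECT MAX(amount) FROM transactions)

Corrected query:
SELECT account, amount FROM transactions WHERE amount = (SELECT MAX(amount) FROM transactions)

Result:
account | amount
--------+-------
ACC-102 | 4191.2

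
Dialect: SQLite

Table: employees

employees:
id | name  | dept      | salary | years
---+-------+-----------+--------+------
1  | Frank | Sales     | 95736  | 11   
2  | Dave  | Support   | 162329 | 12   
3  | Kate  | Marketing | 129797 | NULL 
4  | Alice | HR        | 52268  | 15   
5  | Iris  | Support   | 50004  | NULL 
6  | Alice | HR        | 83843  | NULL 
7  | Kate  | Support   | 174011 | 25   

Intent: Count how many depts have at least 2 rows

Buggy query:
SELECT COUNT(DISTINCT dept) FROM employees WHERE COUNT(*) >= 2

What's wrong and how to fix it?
Bug: WHERE filters individual rows, not groups, so a group-level COUNT is invalid there

Fix: Group first with HAVING COUNT(*) >= 2, then COUNT the resulting groups

Corrected query:
SELECT COUNT(*) FROM (SELECT dept FROM employees GROUP BY dept HAVING COUNT(*) >= 2)

Result:
COUNT(*)
--------
2       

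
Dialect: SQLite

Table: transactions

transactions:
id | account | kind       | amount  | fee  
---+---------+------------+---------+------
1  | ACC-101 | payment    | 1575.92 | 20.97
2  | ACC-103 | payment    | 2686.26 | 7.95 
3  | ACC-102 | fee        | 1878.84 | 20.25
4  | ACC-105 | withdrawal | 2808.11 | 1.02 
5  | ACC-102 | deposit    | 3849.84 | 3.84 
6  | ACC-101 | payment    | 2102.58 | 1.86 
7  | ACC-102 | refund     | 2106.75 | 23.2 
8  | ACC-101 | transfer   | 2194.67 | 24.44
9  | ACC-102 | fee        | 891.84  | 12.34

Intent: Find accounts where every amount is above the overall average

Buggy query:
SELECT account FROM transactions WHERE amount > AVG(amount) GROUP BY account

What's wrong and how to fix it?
Bug: AVG() is an aggregate; it can't sit directly in WHERE

Fix: Use a subquery for AVG and a HAVING MIN(...) filter so the condition holds for every row in the group

Corrected query:
SELECT account FROM transactions GROUP BY account HAVING MIN(amount) > (SELECT AVG(amount) FROM transactions)

Result:
account
-------
ACC-103
ACC-105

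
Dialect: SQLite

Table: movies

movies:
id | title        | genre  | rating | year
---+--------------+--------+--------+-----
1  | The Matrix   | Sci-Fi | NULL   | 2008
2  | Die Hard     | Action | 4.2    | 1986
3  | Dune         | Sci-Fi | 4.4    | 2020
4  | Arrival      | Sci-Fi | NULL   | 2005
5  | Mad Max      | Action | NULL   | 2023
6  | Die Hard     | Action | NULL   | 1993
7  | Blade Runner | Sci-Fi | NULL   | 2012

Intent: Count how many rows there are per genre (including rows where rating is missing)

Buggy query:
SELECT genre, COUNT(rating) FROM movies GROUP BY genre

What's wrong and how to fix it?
Bug: COUNT(column) counts non-NULL values only; rows with NULL rating aren't counted

Fix: Use COUNT(*) to count all rows regardless of NULL

Corrected query:
SELECT genre, COUNT(*) FROM movies GROUP BY genre

Result:
genre  | COUNT(*)
-------+---------
Action | 3       
Sci-Fi | 4       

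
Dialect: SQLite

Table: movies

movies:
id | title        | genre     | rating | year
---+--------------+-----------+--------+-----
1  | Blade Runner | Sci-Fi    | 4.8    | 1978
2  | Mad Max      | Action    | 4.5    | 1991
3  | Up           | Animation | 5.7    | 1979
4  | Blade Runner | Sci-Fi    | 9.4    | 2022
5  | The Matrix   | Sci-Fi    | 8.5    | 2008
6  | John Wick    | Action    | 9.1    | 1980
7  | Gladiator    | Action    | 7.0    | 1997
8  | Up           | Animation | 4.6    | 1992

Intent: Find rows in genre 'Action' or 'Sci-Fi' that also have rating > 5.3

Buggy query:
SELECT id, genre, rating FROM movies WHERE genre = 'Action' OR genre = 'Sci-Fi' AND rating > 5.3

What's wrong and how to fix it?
Bug: AND binds tighter than OR, so this parses as genre = 'Action' OR (genre = 'Sci-Fi' AND rating > 5.3)

Fix: Add parentheses around the OR so the AND applies to both alternatives

Corrected query:
SELECT id, genre, rating FROM movies WHERE (genre = 'Action' OR genre = 'Sci-Fi') AND rating > 5.3

Result:
id | genre  | rating
---+--------+-------
4  | Sci-Fi | 9.4   
5  | Sci-Fi | 8.5   
6  | Action | 9.1   
7  | Action | 7     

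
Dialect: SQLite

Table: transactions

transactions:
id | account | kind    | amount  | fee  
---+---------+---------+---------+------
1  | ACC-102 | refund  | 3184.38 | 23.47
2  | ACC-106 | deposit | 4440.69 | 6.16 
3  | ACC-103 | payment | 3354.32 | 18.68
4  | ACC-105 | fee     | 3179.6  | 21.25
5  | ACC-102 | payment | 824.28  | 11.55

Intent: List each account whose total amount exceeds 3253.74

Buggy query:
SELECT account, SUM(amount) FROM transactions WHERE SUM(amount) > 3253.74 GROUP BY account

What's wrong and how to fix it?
Bug: SUM(amount) is an aggregate, but WHERE filters rows before aggregation

Fix: Move the aggregate condition to a HAVING clause

Corrected query:
SELECT account, SUM(amount) FROM transactions GROUP BY account HAVING SUM(amount) > 3253.74

Result:
account | SUM(amount)
--------+------------
ACC-102 | 4008.66    
ACC-103 | 3354.32    
ACC-106 | 4440.69    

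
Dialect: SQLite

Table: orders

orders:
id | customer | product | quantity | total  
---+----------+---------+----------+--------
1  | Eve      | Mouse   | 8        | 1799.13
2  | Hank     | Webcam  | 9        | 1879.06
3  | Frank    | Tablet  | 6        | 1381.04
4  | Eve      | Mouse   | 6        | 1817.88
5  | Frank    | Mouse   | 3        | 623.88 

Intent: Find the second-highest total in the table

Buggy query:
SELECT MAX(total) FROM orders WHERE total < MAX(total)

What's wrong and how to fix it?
Bug: MAX(total) on the right of the comparison is an aggregate-in-WHERE error

Fix: Compute the overall MAX in a subquery, then take MAX of rows below it

Corrected query:
SELECT MAX(total) FROM orders WHERE total < (SELECT MAX(total) FROM orders)

Result:
MAX(total)
----------
1817.88   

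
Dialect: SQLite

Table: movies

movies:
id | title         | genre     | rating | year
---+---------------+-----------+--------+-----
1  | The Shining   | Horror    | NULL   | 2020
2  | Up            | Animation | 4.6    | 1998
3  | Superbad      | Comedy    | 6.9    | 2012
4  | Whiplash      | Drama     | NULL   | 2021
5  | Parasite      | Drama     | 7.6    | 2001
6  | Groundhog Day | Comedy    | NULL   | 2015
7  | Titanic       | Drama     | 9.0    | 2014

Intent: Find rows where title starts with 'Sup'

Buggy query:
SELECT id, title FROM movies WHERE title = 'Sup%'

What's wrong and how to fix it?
Bug: '=' compares the literal string including the % character; pattern matching needs LIKE

Fix: Use LIKE for wildcard pattern matching

Corrected query:
SELECT id, title FROM movies WHERE title LIKE 'Sup%'

Result:
id | title   
---+---------
3  | Superbad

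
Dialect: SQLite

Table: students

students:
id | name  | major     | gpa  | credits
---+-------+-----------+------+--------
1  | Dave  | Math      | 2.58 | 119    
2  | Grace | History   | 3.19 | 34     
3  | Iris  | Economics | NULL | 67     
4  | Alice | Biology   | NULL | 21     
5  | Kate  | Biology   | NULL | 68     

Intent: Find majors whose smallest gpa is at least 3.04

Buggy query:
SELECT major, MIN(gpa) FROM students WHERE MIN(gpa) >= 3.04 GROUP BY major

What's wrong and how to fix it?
Bug: MIN() in WHERE is a misuse of aggregate

Fix: Replace WHERE with HAVING after the GROUP BY

Corrected query:
SELECT major, MIN(gpa) FROM students GROUP BY major HAVING MIN(gpa) >= 3.04

Result:
major   | MIN(gpa)
--------+---------
History | 3.19    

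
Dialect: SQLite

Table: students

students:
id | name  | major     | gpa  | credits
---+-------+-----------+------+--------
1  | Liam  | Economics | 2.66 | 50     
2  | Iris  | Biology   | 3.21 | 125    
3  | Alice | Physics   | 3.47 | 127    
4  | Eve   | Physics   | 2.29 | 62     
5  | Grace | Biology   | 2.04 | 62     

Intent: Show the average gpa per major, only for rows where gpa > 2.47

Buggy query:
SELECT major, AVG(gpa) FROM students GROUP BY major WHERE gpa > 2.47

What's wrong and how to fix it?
Bug: Row-level WHERE must come before GROUP BY in the clause order

Fix: Place WHERE between FROM and GROUP BY

Corrected query:
SELECT major, AVG(gpa) FROM students WHERE gpa > 2.47 GROUP BY major

Result:
major     | AVG(gpa)
----------+---------
Biology   | 3.21    
Economics | 2.66    
Physics   | 3.47    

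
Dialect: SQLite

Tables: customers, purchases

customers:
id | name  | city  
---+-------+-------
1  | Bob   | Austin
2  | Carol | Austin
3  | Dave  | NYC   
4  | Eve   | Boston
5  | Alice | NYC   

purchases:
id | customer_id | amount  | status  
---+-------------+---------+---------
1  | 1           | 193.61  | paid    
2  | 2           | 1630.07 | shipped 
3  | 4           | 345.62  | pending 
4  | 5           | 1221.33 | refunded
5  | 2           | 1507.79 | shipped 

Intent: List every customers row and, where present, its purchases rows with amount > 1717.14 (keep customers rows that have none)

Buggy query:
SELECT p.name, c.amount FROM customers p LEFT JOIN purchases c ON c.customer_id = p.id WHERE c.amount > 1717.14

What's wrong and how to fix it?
Bug: Filtering c.amount in WHERE discards the NULL rows produced by LEFT JOIN, turning it into an inner join

Fix: Move the right-table condition into the ON clause so unmatched parents are kept

Corrected query:
SELECT p.name, c.amount FROM customers p LEFT JOIN purchases c ON c.customer_id = p.id AND c.amount > 1717.14

Result:
name  | amount
------+-------
Bob   | NULL  
Carol | NULL  
Dave  | NULL  
Eve   | NULL  
Alice | NULL  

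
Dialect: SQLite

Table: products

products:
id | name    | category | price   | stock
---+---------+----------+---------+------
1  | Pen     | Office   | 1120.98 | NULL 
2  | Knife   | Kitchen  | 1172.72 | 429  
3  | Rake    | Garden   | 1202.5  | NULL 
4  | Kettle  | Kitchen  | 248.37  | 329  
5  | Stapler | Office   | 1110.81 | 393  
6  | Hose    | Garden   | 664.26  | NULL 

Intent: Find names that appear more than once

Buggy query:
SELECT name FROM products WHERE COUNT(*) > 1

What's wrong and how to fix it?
Bug: WHERE can't reference COUNT(*); aggregates are computed after WHERE

Fix: Group first, then use HAVING for the count condition

Corrected query:
SELECT name FROM products GROUP BY name HAVING COUNT(*) > 1

Result:
(no rows)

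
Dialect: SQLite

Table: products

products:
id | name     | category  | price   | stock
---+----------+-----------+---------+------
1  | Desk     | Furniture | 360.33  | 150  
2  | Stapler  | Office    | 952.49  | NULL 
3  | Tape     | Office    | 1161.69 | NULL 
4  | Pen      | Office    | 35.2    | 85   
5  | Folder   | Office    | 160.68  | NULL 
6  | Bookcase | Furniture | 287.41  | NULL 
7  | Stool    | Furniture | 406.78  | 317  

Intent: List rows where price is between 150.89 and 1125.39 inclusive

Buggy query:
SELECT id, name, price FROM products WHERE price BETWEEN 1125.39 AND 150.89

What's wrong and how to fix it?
Bug: The bounds are reversed; BETWEEN a AND b requires a <= b to match anything

Fix: Swap the bounds so the smaller value comes first

Corrected query:
SELECT id, name, price FROM products WHERE price BETWEEN 150.89 AND 1125.39

Result:
id | name     | price 
---+----------+-------
1  | Desk     | 360.33
2  | Stapler  | 952.49
5  | Folder   | 160.68
6  | Bookcase | 287.41
7  | Stool    | 406.78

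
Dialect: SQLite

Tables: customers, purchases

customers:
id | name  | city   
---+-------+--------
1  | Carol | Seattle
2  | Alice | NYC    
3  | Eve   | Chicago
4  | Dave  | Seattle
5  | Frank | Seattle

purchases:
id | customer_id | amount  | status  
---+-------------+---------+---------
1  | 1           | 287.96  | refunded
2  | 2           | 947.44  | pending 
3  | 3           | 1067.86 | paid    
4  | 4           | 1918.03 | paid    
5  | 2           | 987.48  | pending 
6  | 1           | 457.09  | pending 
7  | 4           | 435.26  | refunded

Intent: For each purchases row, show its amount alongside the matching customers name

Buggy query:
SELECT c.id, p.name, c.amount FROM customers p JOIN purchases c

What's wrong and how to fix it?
Bug: JOIN with no ON clause produces a cartesian product; every purchases row pairs with every customers row

Fix: Add ON c.customer_id = p.id to the JOIN

Corrected query:
SELECT c.id, p.name, c.amount FROM customers p JOIN purchases c ON c.customer_id = p.id

Result:
id | name  | amount 
---+-------+--------
1  | Carol | 287.96 
2  | Alice | 947.44 
3  | Eve   | 1067.86
4  | Dave  | 1918.03
5  | Alice | 987.48 
6  | Carol | 457.09 
7  | Dave  | 435.26 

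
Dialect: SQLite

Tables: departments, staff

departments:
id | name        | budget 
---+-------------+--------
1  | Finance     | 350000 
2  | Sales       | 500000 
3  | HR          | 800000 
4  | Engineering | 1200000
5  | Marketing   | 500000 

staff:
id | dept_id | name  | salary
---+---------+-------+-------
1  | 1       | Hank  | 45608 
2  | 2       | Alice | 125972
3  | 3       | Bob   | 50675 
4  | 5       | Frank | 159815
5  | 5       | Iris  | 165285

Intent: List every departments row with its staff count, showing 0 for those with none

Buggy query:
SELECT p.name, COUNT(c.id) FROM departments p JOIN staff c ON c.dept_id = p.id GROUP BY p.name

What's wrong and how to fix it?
Bug: INNER JOIN drops departments rows that have no matching staff rows

Fix: Switch to LEFT JOIN to retain unmatched parent rows

Corrected query:
SELECT p.name, COUNT(c.id) FROM departments p LEFT JOIN staff c ON c.dept_id = p.id GROUP BY p.name

Result:
name        | COUNT(c.id)
------------+------------
Engineering | 0          
Finance     | 1          
HR          | 1          
Marketing   | 2          
Sales       | 1          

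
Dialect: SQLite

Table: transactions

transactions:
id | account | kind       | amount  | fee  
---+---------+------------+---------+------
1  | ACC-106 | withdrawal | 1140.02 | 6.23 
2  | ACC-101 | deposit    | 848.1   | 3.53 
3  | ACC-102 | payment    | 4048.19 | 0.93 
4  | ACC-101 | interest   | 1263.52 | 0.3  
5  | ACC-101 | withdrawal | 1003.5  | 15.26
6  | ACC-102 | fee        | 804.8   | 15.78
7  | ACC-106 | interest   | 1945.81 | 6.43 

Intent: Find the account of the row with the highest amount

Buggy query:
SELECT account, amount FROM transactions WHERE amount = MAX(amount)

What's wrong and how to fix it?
Bug: WHERE is evaluated per row; an aggregate over the whole table isn't defined there

Fix: Use a subquery: WHERE amount = (SELECT MAX(amount) FROM transactions)

Corrected query:
SELECT account, amount FROM transactions WHERE amount = (SELECT MAX(amount) FROM transactions)

Result:
account | amount 
--------+--------
ACC-102 | 4048.19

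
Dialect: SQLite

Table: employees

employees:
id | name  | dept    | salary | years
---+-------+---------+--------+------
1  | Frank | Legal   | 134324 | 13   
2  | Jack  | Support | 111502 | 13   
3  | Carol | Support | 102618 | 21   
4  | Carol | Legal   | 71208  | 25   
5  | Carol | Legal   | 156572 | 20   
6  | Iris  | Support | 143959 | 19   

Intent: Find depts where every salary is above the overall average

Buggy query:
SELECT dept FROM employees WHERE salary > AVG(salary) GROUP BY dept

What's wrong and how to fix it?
Bug: WHERE evaluates per row before aggregation, so AVG() is unavailable

Fix: Compute the overall average in a scalar subquery and compare each group's MIN against it in HAVING

Corrected query:
SELECT dept FROM employees GROUP BY dept HAVING MIN(salary) > (SELECT AVG(salary) FROM employees)

Result:
(no rows)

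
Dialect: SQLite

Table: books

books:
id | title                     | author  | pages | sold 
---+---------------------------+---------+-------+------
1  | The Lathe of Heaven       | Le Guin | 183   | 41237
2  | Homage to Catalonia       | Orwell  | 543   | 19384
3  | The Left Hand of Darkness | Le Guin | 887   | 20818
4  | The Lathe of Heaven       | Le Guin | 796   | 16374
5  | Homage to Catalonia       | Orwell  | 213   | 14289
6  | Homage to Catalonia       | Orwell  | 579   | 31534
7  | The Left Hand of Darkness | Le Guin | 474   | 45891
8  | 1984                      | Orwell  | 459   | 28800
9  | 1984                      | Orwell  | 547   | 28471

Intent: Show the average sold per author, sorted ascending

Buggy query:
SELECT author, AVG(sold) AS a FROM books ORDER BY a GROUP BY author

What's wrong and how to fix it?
Bug: ORDER BY appears before GROUP BY; SQL clause order requires GROUP BY first

Fix: Reorder: SELECT … FROM … GROUP BY … ORDER BY …

Corrected query:
SELECT author, AVG(sold) AS a FROM books GROUP BY author ORDER BY a

Result:
author  | a      
--------+--------
Orwell  | 24495.6
Le Guin | 31080  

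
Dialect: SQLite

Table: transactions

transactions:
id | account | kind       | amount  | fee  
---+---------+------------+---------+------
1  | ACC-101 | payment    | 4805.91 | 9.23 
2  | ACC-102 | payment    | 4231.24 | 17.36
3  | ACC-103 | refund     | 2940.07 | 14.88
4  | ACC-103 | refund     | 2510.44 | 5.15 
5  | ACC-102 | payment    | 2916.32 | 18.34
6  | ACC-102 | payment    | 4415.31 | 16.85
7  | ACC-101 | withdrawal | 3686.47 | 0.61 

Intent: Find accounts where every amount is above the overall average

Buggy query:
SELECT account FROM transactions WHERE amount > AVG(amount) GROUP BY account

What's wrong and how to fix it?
Bug: AVG() is an aggregate; it can't sit directly in WHERE

Fix: Compute the overall average in a scalar subquery and compare each group's MIN against it in HAVING

Corrected query:
SELECT account FROM transactions GROUP BY account HAVING MIN(amount) > (SELECT AVG(amount) FROM transactions)

Result:
account
-------
ACC-101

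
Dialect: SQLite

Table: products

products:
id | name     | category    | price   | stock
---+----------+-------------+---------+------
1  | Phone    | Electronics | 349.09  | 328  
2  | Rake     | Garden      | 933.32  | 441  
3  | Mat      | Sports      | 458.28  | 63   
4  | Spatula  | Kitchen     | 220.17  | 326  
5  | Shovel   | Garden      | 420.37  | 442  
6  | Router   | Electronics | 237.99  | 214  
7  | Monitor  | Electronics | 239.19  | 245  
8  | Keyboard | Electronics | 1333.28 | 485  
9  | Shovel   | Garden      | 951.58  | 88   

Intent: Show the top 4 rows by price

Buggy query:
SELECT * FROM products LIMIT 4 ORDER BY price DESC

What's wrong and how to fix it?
Bug: ORDER BY cannot follow LIMIT; LIMIT is the final clause

Fix: Sort with ORDER BY, then apply LIMIT

Corrected query:
SELECT * FROM products ORDER BY price DESC LIMIT 4

Result:
id | name     | category    | price   | stock
---+----------+-------------+---------+------
8  | Keyboard | Electronics | 1333.28 | 485  
9  | Shovel   | Garden      | 951.58  | 88   
2  | Rake     | Garden      | 933.32  | 441  
3  | Mat      | Sports      | 458.28  | 63   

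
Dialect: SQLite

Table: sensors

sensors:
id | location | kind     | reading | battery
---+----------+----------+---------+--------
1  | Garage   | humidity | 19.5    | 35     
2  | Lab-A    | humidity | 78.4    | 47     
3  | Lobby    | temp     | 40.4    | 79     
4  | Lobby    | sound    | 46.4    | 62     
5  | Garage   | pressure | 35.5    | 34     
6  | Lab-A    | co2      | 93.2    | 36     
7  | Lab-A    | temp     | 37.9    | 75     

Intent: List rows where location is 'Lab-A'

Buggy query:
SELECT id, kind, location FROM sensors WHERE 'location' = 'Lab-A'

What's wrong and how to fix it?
Bug: Single quotes denote string literals in SQL; the column name is being compared as a constant string

Fix: Remove the quotes around the column name (or use double quotes for an identifier)

Corrected query:
SELECT id, kind, location FROM sensors WHERE location = 'Lab-A'

Result:
id | kind     | location
---+----------+---------
2  | humidity | Lab-A   
6  | co2      | Lab-A   
7  | temp     | Lab-A   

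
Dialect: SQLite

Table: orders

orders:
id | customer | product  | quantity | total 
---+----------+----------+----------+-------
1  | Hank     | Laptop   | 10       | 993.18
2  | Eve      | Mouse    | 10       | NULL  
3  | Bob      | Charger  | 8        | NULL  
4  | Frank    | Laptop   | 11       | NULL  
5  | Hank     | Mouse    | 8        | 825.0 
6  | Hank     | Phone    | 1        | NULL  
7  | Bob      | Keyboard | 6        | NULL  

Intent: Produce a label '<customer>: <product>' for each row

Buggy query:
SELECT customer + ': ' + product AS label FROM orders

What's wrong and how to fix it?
Bug: SQLite uses || for string concatenation; + coerces text to numbers (yielding 0)

Fix: Replace + with || to concatenate text

Corrected query:
SELECT customer || ': ' || product AS label FROM orders

Result:
label        
-------------
Hank: Laptop 
Eve: Mouse   
Bob: Charger 
Frank: Laptop
Hank: Mouse  
Hank: Phone  
Bob: Keyboard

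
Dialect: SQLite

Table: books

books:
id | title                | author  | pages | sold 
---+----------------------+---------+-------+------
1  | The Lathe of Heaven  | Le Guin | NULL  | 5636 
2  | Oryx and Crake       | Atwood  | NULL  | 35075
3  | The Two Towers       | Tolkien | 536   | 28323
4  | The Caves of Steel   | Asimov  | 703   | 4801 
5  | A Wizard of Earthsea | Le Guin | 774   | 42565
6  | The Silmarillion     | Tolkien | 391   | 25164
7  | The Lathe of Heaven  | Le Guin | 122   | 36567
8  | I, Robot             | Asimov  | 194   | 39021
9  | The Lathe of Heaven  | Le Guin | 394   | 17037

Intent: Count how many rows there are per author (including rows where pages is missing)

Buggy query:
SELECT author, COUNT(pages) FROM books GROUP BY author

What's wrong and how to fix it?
Bug: COUNT(pages) skips NULLs, so groups with missing pages are undercounted

Fix: Use COUNT(*) to count all rows regardless of NULL

Corrected query:
SELECT author, COUNT(*) FROM books GROUP BY author

Result:
author  | COUNT(*)
--------+---------
Asimov  | 2       
Atwood  | 1       
Le Guin | 4       
Tolkien | 2       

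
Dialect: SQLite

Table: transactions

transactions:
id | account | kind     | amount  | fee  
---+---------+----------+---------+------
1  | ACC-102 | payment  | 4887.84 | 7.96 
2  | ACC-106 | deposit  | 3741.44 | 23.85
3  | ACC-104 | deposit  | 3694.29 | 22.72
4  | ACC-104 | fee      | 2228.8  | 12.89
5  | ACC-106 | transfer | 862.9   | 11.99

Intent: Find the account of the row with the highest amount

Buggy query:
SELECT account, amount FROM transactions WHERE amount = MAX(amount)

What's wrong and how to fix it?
Bug: MAX(amount) is an aggregate and cannot be used directly in WHERE

Fix: Use a subquery: WHERE amount = (SELECT MAX(amount) FROM transactions)

Corrected query:
SELECT account, amount FROM transactions WHERE amount = (SELECT MAX(amount) FROM transactions)

Result:
account | amount 
--------+--------
ACC-102 | 4887.84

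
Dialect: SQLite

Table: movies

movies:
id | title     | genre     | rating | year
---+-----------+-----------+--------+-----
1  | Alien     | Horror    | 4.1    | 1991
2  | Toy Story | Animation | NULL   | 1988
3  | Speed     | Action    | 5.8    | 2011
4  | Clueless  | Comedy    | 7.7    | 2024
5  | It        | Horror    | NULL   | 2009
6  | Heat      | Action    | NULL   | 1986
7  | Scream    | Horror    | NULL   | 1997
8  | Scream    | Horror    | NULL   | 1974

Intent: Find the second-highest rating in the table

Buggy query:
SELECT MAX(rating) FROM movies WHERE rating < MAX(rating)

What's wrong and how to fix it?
Bug: The inner MAX is an aggregate inside WHERE, which is not allowed

Fix: Compute the overall MAX in a subquery, then take MAX of rows below it

Corrected query:
SELECT MAX(rating) FROM movies WHERE rating < (SELECT MAX(rating) FROM movies)

Result:
MAX(rating)
-----------
5.8        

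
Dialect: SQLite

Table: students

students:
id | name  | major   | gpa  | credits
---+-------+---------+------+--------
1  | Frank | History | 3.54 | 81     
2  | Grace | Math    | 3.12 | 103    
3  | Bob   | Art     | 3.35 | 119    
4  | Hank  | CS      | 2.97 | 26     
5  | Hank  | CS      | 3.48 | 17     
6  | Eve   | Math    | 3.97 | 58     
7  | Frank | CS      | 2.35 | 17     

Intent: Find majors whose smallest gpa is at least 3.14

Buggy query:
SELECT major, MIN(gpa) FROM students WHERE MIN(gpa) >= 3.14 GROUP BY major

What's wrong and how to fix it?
Bug: Aggregates like MIN are computed per group after WHERE runs

Fix: Replace WHERE with HAVING after the GROUP BY

Corrected query:
SELECT major, MIN(gpa) FROM students GROUP BY major HAVING MIN(gpa) >= 3.14

Result:
major   | MIN(gpa)
--------+---------
Art     | 3.35    
History | 3.54    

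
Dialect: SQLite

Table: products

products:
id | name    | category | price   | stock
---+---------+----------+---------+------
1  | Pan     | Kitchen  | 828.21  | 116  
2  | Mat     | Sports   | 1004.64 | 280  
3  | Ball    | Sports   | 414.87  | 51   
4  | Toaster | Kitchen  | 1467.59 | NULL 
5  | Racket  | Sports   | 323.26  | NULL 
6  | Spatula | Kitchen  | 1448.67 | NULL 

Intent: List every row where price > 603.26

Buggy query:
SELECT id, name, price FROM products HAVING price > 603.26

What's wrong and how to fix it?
Bug: HAVING filters the output of aggregation, but this query has no GROUP BY and no aggregate functions, so SQLite rejects it (HAVING clause on a non-aggregate query); the condition here is per row

Fix: Use WHERE for row-level filtering

Corrected query:
SELECT id, name, price FROM products WHERE price > 603.26

Result:
id | name    | price  
---+---------+--------
1  | Pan     | 828.21 
2  | Mat     | 1004.64
4  | Toaster | 1467.59
6  | Spatula | 1448.67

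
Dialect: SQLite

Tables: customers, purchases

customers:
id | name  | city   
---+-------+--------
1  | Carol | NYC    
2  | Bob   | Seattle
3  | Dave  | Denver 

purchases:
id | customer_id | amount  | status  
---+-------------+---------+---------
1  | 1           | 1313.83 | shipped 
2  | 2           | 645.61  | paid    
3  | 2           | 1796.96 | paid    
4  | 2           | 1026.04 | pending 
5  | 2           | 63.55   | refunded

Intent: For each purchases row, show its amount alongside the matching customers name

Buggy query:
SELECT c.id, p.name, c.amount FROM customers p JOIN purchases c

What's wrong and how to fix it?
Bug: Missing join condition: each purchases row is matched to all customers rows instead of just its own

Fix: Specify the join condition linking the foreign key to the parent id

Corrected query:
SELECT c.id, p.name, c.amount FROM customers p JOIN purchases c ON c.customer_id = p.id

Result:
id | name  | amount 
---+-------+--------
1  | Carol | 1313.83
2  | Bob   | 645.61 
3  | Bob   | 1796.96
4  | Bob   | 1026.04
5  | Bob   | 63.55  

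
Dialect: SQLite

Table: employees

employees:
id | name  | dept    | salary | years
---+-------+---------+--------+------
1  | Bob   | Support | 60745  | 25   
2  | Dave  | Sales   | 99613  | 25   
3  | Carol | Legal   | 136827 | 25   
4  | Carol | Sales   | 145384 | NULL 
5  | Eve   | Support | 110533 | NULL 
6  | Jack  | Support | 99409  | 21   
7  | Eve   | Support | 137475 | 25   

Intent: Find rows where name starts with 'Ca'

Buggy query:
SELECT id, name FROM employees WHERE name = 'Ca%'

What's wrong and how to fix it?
Bug: Wildcards only work with LIKE; '=' treats '%' as a literal character

Fix: Use LIKE for wildcard pattern matching

Corrected query:
SELECT id, name FROM employees WHERE name LIKE 'Ca%'

Result:
id | name 
---+------
3  | Carol
4  | Carol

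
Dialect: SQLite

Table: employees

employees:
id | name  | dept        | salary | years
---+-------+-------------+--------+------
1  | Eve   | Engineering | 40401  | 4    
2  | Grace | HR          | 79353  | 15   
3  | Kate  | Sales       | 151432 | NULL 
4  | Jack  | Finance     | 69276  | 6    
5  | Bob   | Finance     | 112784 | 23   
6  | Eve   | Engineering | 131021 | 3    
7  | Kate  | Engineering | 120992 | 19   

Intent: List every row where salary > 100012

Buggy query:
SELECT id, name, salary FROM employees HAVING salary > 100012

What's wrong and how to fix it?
Bug: HAVING filters the output of aggregation, but this query has no GROUP BY and no aggregate functions, so SQLite rejects it (HAVING clause on a non-aggregate query); the condition here is per row

Fix: Replace HAVING with WHERE since the condition applies to individual rows

Corrected query:
SELECT id, name, salary FROM employees WHERE salary > 100012

Result:
id | name | salary
---+------+-------
3  | Kate | 151432
5  | Bob  | 112784
6  | Eve  | 131021
7  | Kate | 120992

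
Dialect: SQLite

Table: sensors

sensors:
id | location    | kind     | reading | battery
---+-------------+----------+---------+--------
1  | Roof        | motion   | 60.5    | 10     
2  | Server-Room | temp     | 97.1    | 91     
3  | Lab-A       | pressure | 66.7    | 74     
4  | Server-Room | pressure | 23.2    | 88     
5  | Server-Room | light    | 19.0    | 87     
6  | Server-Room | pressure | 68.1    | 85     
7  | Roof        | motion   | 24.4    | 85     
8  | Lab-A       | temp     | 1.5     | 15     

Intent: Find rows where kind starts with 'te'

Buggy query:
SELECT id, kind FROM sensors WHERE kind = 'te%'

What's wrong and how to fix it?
Bug: Wildcards only work with LIKE; '=' treats '%' as a literal character

Fix: Use LIKE for wildcard pattern matching

Corrected query:
SELECT id, kind FROM sensors WHERE kind LIKE 'te%'

Result:
id | kind
---+-----
2  | temp
8  | temp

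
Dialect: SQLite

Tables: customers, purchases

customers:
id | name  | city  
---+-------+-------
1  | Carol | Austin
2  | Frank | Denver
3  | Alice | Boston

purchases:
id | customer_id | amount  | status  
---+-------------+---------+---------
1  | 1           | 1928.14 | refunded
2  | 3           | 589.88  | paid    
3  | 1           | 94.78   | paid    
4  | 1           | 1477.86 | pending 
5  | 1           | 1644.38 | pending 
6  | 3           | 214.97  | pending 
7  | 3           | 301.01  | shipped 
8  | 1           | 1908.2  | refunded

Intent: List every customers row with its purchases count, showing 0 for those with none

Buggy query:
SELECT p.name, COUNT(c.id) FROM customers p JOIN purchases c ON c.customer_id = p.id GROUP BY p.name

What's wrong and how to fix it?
Bug: An inner join excludes parents with zero children

Fix: Use LEFT JOIN so parents without children still appear (COUNT(c.id) gives 0)

Corrected query:
SELECT p.name, COUNT(c.id) FROM customers p LEFT JOIN purchases c ON c.customer_id = p.id GROUP BY p.name

Result:
name  | COUNT(c.id)
------+------------
Alice | 3          
Carol | 5          
Frank | 0          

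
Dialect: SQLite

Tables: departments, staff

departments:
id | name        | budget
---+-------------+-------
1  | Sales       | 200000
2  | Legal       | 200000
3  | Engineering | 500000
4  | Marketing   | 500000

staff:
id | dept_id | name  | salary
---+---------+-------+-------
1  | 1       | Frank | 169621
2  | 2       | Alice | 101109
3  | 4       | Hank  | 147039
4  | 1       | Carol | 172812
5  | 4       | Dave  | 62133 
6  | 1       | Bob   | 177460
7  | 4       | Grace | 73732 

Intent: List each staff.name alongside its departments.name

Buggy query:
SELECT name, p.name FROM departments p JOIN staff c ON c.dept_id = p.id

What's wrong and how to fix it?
Bug: Both tables have a 'name' column; the unqualified reference is ambiguous

Fix: Prefix ambiguous columns with the table alias

Corrected query:
SELECT c.name, p.name FROM departments p JOIN staff c ON c.dept_id = p.id

Result:
name  | name     
------+----------
Frank | Sales    
Alice | Legal    
Hank  | Marketing
Carol | Sales    
Dave  | Marketing
Bob   | Sales    
Grace | Marketing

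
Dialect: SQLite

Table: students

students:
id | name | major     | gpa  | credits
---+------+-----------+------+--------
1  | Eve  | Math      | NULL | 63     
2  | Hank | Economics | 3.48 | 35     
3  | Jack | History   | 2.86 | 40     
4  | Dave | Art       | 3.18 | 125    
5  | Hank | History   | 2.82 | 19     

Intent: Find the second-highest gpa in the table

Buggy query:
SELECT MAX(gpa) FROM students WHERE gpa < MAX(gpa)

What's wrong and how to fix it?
Bug: MAX(gpa) on the right of the comparison is an aggregate-in-WHERE error

Fix: Put the inner MAX in a scalar subquery

Corrected query:
SELECT MAX(gpa) FROM students WHERE gpa < (SELECT MAX(gpa) FROM students)

Result:
MAX(gpa)
--------
3.18    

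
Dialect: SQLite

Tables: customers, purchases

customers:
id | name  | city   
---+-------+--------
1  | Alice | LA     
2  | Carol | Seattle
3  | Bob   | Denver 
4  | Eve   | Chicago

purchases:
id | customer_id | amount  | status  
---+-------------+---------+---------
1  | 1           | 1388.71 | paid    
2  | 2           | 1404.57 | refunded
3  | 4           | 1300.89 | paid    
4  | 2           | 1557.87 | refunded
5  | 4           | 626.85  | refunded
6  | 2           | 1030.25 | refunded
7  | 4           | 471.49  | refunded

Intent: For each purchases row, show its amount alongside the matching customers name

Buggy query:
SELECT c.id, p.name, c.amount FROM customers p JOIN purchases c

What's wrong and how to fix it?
Bug: Missing join condition: each purchases row is matched to all customers rows instead of just its own

Fix: Add ON c.customer_id = p.id to the JOIN

Corrected query:
SELECT c.id, p.name, c.amount FROM customers p JOIN purchases c ON c.customer_id = p.id

Result:
id | name  | amount 
---+-------+--------
1  | Alice | 1388.71
2  | Carol | 1404.57
3  | Eve   | 1300.89
4  | Carol | 1557.87
5  | Eve   | 626.85 
6  | Carol | 1030.25
7  | Eve   | 471.49 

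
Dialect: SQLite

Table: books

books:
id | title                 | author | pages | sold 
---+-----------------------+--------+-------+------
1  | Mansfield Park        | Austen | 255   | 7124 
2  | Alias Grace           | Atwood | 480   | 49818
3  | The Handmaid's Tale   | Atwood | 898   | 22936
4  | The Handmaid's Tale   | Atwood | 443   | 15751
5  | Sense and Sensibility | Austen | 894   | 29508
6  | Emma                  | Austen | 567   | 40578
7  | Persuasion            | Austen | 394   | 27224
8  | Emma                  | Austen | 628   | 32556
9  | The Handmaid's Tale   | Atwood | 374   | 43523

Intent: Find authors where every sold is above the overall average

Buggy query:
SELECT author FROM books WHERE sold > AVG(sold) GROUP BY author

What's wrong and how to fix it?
Bug: AVG() is an aggregate; it can't sit directly in WHERE

Fix: Compute the overall average in a scalar subquery and compare each group's MIN against it in HAVING

Corrected query:
SELECT author FROM books GROUP BY author HAVING MIN(sold) > (SELECT AVG(sold) FROM books)

Result:
(no rows)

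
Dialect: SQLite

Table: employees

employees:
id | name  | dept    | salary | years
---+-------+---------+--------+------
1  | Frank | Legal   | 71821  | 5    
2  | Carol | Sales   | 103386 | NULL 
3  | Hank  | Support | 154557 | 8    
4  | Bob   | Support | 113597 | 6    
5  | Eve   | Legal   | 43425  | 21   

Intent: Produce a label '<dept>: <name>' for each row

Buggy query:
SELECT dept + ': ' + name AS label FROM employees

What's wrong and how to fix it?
Bug: SQLite uses || for string concatenation; + coerces text to numbers (yielding 0)

Fix: Use the || operator for string concatenation

Corrected query:
SELECT dept || ': ' || name AS label FROM employees

Result:
label        
-------------
Legal: Frank 
Sales: Carol 
Support: Hank
Support: Bob 
Legal: Eve   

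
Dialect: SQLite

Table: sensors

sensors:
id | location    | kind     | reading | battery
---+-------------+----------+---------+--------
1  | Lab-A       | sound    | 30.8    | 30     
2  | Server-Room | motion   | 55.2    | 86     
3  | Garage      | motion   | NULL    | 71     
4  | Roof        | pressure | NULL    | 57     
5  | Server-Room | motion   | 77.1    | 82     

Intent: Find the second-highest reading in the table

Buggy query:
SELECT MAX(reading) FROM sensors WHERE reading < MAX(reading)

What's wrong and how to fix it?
Bug: The inner MAX is an aggregate inside WHERE, which is not allowed

Fix: Compute the overall MAX in a subquery, then take MAX of rows below it

Corrected query:
SELECT MAX(reading) FROM sensors WHERE reading < (SELECT MAX(reading) FROM sensors)

Result:
MAX(reading)
------------
55.2        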